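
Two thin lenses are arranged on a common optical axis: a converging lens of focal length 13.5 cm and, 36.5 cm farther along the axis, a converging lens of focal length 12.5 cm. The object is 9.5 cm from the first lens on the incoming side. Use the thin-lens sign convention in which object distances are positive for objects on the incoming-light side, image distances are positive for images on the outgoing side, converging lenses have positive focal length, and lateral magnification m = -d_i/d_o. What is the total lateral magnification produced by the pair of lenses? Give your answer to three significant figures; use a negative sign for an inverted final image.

First lens: d_i1 = 1/(1/13.5 - 1/9.5) = -32.062 cm.
m_1 = -(-32.062)/9.5 = 3.3750.
With d_i1 < 0 the first image is virtual and lies on the object side; the object distance for lens 2 is d_o2 = 36.5 - (-32.062) = 68.562 cm.
Second lens: d_i2 = 1/(1/12.5 - 1/(68.562)) = 15.287 cm.
m_2 = -(15.287)/(68.562) = -0.2230.
The system's lateral magnification is m_1 m_2 = (3.3750)(-0.2230) = -0.7525.

-0.753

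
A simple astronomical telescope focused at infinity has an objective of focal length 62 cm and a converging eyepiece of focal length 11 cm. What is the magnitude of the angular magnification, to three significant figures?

5.64

|M| = f_obj/|f_eye| = 62/11 = 5.636.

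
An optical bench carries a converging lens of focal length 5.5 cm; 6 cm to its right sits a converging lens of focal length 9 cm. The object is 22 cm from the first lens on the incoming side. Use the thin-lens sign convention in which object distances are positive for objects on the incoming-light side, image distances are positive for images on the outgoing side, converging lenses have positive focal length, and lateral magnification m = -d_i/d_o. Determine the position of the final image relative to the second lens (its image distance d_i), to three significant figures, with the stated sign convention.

1.16 cm

First lens: d_i1 = 1/(1/5.5 - 1/22) = 7.333 cm.
Since 7.333 cm > 6 cm, the first image lies past the second lens and serves as a virtual object: d_o2 = L - d_i1 = -1.333 cm.
Second lens: d_i2 = 1/(1/9 - 1/(-1.333)) = 1.161 cm.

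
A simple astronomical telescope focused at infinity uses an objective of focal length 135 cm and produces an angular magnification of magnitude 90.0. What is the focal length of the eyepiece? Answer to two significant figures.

|M| = f_obj/f_eye, so f_eye = f_obj/|M| = 135/90.0 = 1.500 cm.

1.5 cm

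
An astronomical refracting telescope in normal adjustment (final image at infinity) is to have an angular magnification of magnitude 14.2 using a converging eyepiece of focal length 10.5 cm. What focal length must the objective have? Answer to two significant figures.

|M| = f_obj/|f_eye|, so f_obj = |M| x |f_eye| = 14.2 x 10.5 = 149.100 cm.

150 cm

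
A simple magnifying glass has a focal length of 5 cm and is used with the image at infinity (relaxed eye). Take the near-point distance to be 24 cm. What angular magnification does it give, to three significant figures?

M = D/f = 24/5 = 4.800.

4.80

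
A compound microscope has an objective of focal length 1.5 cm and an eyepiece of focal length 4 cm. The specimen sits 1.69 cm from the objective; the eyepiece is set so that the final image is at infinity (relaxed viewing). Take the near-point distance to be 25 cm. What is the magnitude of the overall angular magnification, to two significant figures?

49

Objective: 1/d_i = 1/f_obj - 1/d_o = 1/1.5 - 1/1.69 = 0.07495 cm^-1, so d_i = 13.342 cm.
m_obj = -d_i/d_o = -13.342/1.69 = -7.895.
Eyepiece angular magnification (image at infinity): M_eye = D/f_e = 25/4 = 6.250.
Overall M = m_obj x M_eye = (-7.895)(6.250) = -49.34.
|M| = 49.34.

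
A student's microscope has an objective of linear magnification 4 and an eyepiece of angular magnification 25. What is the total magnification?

The overall magnification of a compound microscope is the product of the objective and eyepiece magnifications:
M = M_obj x M_eye = 4 x 25 = 100.

100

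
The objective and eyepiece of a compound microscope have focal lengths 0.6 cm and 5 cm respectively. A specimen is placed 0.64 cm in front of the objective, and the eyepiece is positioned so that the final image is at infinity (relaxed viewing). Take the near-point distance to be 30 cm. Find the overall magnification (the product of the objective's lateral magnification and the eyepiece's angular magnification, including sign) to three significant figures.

Objective: 1/d_i = 1/f_obj - 1/d_o = 1/0.6 - 1/0.64 = 0.10417 cm^-1, so d_i = 9.600 cm.
m_obj = -d_i/d_o = -9.600/0.64 = -15.000.
Eyepiece angular magnification (image at infinity): M_eye = D/f_e = 30/5 = 6.000.
Overall M = m_obj x M_eye = (-15.000)(6.000) = -90.00.

-90.0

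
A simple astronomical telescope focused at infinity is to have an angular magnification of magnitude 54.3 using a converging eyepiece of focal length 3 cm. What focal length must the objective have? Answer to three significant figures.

163 cm

|M| = f_obj/|f_eye|, so f_obj = |M| x |f_eye| = 54.3 x 3 = 162.900 cm.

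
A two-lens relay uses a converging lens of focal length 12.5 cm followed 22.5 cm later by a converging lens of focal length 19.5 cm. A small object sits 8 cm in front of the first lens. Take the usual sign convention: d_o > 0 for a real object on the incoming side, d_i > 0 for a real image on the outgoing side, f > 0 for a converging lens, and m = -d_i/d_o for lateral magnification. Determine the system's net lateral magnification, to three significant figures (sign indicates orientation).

-2.15

Applying the thin-lens equation to the first lens, 1/12.5 = 1/8 + 1/d_i1, which gives d_i1 = -22.222 cm.
Its lateral magnification is m_1 = -d_i1/d_o1 = -(-22.222)/8 = 2.7778.
The intermediate image is virtual, 22.222 cm to the left of lens 1, so d_o2 = L - d_i1 = 22.5 - (-22.222) = 44.722 cm.
Applying the thin-lens equation again with f_2 = 19.5 cm and d_o2 = 44.722 cm gives d_i2 = 34.576 cm.
m_2 = -(34.576)/(44.722) = -0.7731.
Overall magnification: m = m_1 m_2 = -2.1476.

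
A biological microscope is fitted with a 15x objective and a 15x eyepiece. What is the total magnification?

The overall magnification of a compound microscope is the product of the objective and eyepiece magnifications:
M = M_obj x M_eye = 15 x 15 = 225.

225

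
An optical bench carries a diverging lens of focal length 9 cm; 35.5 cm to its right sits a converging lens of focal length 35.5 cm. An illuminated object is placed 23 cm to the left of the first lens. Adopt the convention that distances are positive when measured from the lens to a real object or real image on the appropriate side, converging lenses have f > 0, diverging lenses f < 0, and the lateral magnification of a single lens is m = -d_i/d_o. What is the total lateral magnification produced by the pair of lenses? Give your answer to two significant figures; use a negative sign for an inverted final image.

Lens 1: 1/d_i1 = 1/f_1 - 1/d_o1 = 1/(-9) - 1/23 = -0.15459 cm^-1, so d_i1 = -6.469 cm.
m_1 = -(-6.469)/23 = 0.2812.
The intermediate image is virtual, 6.469 cm to the left of lens 1, so d_o2 = L - d_i1 = 35.5 - (-6.469) = 41.969 cm.
Lens 2: 1/d_i2 = 1/f_2 - 1/d_o2 = 1/35.5 - 1/(41.969) = 0.00434 cm^-1, so d_i2 = 230.321 cm.
m_2 = -(230.321)/(41.969) = -5.4879.
Overall magnification: m = m_1 m_2 = -1.5435.

-1.5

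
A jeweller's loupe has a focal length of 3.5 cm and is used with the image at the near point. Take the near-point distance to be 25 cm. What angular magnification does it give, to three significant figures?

8.14

M = 1 + D/f = 1 + 25/3.5 = 8.143.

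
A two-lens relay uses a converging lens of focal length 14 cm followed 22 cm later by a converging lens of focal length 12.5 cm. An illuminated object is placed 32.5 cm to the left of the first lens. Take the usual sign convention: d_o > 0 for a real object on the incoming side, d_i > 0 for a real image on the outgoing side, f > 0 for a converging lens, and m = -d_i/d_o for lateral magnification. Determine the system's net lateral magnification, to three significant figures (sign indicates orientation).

Lens 1: 1/d_i1 = 1/f_1 - 1/d_o1 = 1/14 - 1/32.5 = 0.04066 cm^-1, so d_i1 = 24.595 cm.
m_1 = -(24.595)/32.5 = -0.7568.
This image would form 24.595 cm past lens 1, i.e. 2.595 cm beyond lens 2, so it is a virtual object for lens 2: d_o2 = 22 - 24.595 = -2.595 cm.
Lens 2: 1/d_i2 = 1/f_2 - 1/d_o2 = 1/12.5 - 1/(-2.595) = 0.46542 cm^-1, so d_i2 = 2.149 cm.
m_2 = -(2.149)/(-2.595) = 0.8281.
The system's lateral magnification is m_1 m_2 = (-0.7568)(0.8281) = -0.6267.

-0.627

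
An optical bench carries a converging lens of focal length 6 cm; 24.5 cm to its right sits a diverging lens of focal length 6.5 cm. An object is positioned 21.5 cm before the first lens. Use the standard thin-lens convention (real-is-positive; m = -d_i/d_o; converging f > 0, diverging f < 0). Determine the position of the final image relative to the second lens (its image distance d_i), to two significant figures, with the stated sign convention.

First lens: d_i1 = 1/(1/6 - 1/21.5) = 8.323 cm.
That image sits 16.177 cm in front of the second lens, so d_o2 = 16.177 cm.
Second lens: d_i2 = 1/(1/(-6.5) - 1/(16.177)) = -4.637 cm.

-4.6 cm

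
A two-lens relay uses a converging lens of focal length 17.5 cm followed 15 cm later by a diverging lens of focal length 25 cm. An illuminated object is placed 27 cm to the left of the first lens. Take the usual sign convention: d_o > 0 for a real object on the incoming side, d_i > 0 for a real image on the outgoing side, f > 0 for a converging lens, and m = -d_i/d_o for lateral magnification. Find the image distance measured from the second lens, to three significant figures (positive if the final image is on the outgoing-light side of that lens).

-89.2 cm

Applying the thin-lens equation to the first lens, 1/17.5 = 1/27 + 1/d_i1, which gives d_i1 = 49.737 cm.
This image would form 49.737 cm past lens 1, i.e. 34.737 cm beyond lens 2, so it is a virtual object for lens 2: d_o2 = 15 - 49.737 = -34.737 cm.
Applying the thin-lens equation again with f_2 = -25 cm and d_o2 = -34.737 cm gives d_i2 = -89.189 cm.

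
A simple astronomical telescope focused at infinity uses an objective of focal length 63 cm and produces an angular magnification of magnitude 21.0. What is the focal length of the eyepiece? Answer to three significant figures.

3.00 cm

|M| = f_obj/f_eye, so f_eye = f_obj/|M| = 63/21.0 = 3.000 cm.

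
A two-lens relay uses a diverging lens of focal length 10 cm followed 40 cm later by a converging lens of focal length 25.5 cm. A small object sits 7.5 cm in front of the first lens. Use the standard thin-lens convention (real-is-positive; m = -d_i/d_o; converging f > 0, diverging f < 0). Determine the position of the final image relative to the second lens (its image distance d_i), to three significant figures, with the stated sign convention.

Applying the thin-lens equation to the first lens, 1/(-10) = 1/7.5 + 1/d_i1, which gives d_i1 = -4.286 cm.
With d_i1 < 0 the first image is virtual and lies on the object side; the object distance for lens 2 is d_o2 = 40 - (-4.286) = 44.286 cm.
Applying the thin-lens equation again with f_2 = 25.5 cm and d_o2 = 44.286 cm gives d_i2 = 60.114 cm.

60.1 cm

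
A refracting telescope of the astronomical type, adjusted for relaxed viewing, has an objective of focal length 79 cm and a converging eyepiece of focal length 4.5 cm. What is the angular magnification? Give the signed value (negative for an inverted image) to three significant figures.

M = -f_obj/f_eye = -79/(4.5) = -17.556.

-17.6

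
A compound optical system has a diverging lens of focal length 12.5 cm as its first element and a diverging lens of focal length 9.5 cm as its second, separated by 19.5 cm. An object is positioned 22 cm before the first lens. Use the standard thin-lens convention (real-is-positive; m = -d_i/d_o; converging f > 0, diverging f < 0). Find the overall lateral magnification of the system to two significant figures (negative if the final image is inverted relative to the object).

0.093

Lens 1: 1/d_i1 = 1/f_1 - 1/d_o1 = 1/(-12.5) - 1/22 = -0.12545 cm^-1, so d_i1 = -7.971 cm.
m_1 = -(-7.971)/22 = 0.3623.
With d_i1 < 0 the first image is virtual and lies on the object side; the object distance for lens 2 is d_o2 = 19.5 - (-7.971) = 27.471 cm.
Lens 2: 1/d_i2 = 1/f_2 - 1/d_o2 = 1/(-9.5) - 1/(27.471) = -0.14167 cm^-1, so d_i2 = -7.059 cm.
m_2 = -(-7.059)/(27.471) = 0.2570.
The system's lateral magnification is m_1 m_2 = (0.3623)(0.2570) = 0.0931.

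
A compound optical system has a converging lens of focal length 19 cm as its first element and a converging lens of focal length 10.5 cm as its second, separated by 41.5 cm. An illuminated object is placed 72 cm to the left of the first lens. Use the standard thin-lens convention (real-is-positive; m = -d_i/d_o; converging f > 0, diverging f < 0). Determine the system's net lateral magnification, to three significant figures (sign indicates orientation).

0.725

First lens: d_i1 = 1/(1/19 - 1/72) = 25.811 cm.
m_1 = -(25.811)/72 = -0.3585.
The intermediate image is 25.811 cm to the right of lens 1, so d_o2 = L - d_i1 = 41.5 - 25.811 = 15.689 cm.
Second lens: d_i2 = 1/(1/10.5 - 1/(15.689)) = 31.748 cm.
m_2 = -(31.748)/(15.689) = -2.0236.
The system's lateral magnification is m_1 m_2 = (-0.3585)(-2.0236) = 0.7255.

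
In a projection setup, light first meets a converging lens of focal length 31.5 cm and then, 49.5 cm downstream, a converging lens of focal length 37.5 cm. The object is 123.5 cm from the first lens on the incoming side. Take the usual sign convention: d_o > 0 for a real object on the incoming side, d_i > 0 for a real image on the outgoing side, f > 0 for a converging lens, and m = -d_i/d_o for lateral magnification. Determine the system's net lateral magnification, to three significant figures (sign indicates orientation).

First lens: d_i1 = 1/(1/31.5 - 1/123.5) = 42.285 cm.
m_1 = -(42.285)/123.5 = -0.3424.
The intermediate image is 42.285 cm to the right of lens 1, so d_o2 = L - d_i1 = 49.5 - 42.285 = 7.215 cm.
Second lens: d_i2 = 1/(1/37.5 - 1/(7.215)) = -8.933 cm.
m_2 = -(-8.933)/(7.215) = 1.2382.
Overall magnification: m = m_1 m_2 = -0.4240.

-0.424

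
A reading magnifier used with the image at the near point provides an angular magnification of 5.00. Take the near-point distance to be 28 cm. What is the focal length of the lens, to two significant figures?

For the image at the near point, M = 1 + D/f.
f = D/(M - 1) = 28/(5.0 - 1) = 7.000 cm.

7.0 cm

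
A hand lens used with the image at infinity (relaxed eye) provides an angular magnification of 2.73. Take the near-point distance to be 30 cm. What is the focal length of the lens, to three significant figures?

For the image at infinity, M = D/f.
f = D/M = 30/2.73 = 10.989 cm.

11.0 cm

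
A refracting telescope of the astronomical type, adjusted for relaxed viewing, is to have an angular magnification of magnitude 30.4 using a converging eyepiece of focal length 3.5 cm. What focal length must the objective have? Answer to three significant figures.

|M| = f_obj/|f_eye|, so f_obj = |M| x |f_eye| = 30.4 x 3.5 = 106.400 cm.

106 cm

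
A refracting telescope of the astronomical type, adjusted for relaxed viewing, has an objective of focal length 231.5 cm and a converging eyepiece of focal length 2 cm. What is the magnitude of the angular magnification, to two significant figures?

120

|M| = f_obj/|f_eye| = 231.5/2 = 115.750.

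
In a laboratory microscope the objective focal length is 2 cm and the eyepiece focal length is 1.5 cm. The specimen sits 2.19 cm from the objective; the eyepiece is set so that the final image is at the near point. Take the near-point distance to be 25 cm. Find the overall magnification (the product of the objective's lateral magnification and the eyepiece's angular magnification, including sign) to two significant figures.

Objective: 1/d_i = 1/f_obj - 1/d_o = 1/2 - 1/2.19 = 0.04338 cm^-1, so d_i = 23.053 cm.
m_obj = -d_i/d_o = -23.053/2.19 = -10.526.
Eyepiece angular magnification (image at near point): M_eye = 1 + D/f_e = 1 + 25/1.5 = 17.667.
Overall M = m_obj x M_eye = (-10.526)(17.667) = -185.96.

-190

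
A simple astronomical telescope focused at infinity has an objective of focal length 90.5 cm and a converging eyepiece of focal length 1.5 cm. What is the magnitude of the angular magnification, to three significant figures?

60.3

|M| = f_obj/|f_eye| = 90.5/1.5 = 60.333.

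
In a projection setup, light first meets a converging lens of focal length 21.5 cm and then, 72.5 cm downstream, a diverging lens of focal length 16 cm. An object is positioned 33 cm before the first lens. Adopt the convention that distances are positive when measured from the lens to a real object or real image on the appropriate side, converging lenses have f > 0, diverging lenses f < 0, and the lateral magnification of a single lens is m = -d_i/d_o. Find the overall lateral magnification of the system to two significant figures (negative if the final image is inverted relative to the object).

Applying the thin-lens equation to the first lens, 1/21.5 = 1/33 + 1/d_i1, which gives d_i1 = 61.696 cm.
Its lateral magnification is m_1 = -d_i1/d_o1 = -(61.696)/33 = -1.8696.
The intermediate image is 61.696 cm to the right of lens 1, so d_o2 = L - d_i1 = 72.5 - 61.696 = 10.804 cm.
Applying the thin-lens equation again with f_2 = -16 cm and d_o2 = 10.804 cm gives d_i2 = -6.449 cm.
m_2 = -(-6.449)/(10.804) = 0.5969.
Overall magnification: m = m_1 m_2 = -1.1160.

-1.1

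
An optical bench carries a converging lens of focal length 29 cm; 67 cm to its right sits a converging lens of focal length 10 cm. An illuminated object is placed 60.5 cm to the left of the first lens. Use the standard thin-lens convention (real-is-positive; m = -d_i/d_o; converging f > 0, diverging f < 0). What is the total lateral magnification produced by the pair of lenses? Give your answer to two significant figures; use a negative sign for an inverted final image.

First lens: d_i1 = 1/(1/29 - 1/60.5) = 55.698 cm.
m_1 = -(55.698)/60.5 = -0.9206.
Object distance for lens 2: d_o2 = 67 - 55.698 = 11.302 cm.
Second lens: d_i2 = 1/(1/10 - 1/(11.302)) = 86.829 cm.
m_2 = -(86.829)/(11.302) = -7.6829.
Overall magnification: m = m_1 m_2 = 7.0732.

7.1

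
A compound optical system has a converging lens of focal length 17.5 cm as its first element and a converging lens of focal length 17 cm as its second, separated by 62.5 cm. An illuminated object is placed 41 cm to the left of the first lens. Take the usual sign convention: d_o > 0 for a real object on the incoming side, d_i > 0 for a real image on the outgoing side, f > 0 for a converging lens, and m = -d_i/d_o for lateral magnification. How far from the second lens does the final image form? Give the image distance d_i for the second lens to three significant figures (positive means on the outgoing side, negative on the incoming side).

36.3 cm

Applying the thin-lens equation to the first lens, 1/17.5 = 1/41 + 1/d_i1, which gives d_i1 = 30.532 cm.
Object distance for lens 2: d_o2 = 62.5 - 30.532 = 31.968 cm.
Applying the thin-lens equation again with f_2 = 17 cm and d_o2 = 31.968 cm gives d_i2 = 36.308 cm.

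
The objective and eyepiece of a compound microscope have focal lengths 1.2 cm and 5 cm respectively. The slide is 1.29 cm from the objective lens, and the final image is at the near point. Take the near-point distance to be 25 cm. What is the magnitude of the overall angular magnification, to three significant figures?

Objective: 1/d_i = 1/f_obj - 1/d_o = 1/1.2 - 1/1.29 = 0.05814 cm^-1, so d_i = 17.200 cm.
m_obj = -d_i/d_o = -17.200/1.29 = -13.333.
Eyepiece angular magnification (image at near point): M_eye = 1 + D/f_e = 1 + 25/5 = 6.000.
Overall M = m_obj x M_eye = (-13.333)(6.000) = -80.00.
|M| = 80.00.

80.0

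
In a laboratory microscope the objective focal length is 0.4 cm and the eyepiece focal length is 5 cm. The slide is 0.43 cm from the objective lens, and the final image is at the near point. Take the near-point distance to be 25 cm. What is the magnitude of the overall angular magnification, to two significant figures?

80

Objective: 1/d_i = 1/f_obj - 1/d_o = 1/0.4 - 1/0.43 = 0.17442 cm^-1, so d_i = 5.733 cm.
m_obj = -d_i/d_o = -5.733/0.43 = -13.333.
Eyepiece angular magnification (image at near point): M_eye = 1 + D/f_e = 1 + 25/5 = 6.000.
Overall M = m_obj x M_eye = (-13.333)(6.000) = -80.00.
|M| = 80.00.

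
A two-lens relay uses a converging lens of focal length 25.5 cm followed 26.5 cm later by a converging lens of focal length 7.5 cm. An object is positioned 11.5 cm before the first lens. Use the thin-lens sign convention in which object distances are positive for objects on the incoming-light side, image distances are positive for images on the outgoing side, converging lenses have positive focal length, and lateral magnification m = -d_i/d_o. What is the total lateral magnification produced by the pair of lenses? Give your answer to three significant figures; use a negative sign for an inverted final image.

-0.342

Applying the thin-lens equation to the first lens, 1/25.5 = 1/11.5 + 1/d_i1, which gives d_i1 = -20.946 cm.
Its lateral magnification is m_1 = -d_i1/d_o1 = -(-20.946)/11.5 = 1.8214.
The intermediate image is virtual, 20.946 cm to the left of lens 1, so d_o2 = L - d_i1 = 26.5 - (-20.946) = 47.446 cm.
Applying the thin-lens equation again with f_2 = 7.5 cm and d_o2 = 47.446 cm gives d_i2 = 8.908 cm.
m_2 = -(8.908)/(47.446) = -0.1878.
The system's lateral magnification is m_1 m_2 = (1.8214)(-0.1878) = -0.3420.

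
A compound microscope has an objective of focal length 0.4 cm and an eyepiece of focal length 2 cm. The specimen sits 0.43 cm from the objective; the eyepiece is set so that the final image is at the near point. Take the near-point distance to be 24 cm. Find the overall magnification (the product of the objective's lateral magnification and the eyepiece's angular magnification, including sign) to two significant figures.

-170

Objective: 1/d_i = 1/f_obj - 1/d_o = 1/0.4 - 1/0.43 = 0.17442 cm^-1, so d_i = 5.733 cm.
m_obj = -d_i/d_o = -5.733/0.43 = -13.333.
Eyepiece angular magnification (image at near point): M_eye = 1 + D/f_e = 1 + 24/2 = 13.000.
Overall M = m_obj x M_eye = (-13.333)(13.000) = -173.33.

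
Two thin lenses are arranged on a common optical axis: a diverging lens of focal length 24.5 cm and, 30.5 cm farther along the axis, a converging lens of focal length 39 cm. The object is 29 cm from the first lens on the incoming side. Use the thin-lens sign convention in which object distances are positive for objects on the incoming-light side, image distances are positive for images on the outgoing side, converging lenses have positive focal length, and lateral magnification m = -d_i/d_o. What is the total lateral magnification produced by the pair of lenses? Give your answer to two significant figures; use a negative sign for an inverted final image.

Applying the thin-lens equation to the first lens, 1/(-24.5) = 1/29 + 1/d_i1, which gives d_i1 = -13.280 cm.
Its lateral magnification is m_1 = -d_i1/d_o1 = -(-13.280)/29 = 0.4579.
The intermediate image is virtual, 13.280 cm to the left of lens 1, so d_o2 = L - d_i1 = 30.5 - (-13.280) = 43.780 cm.
Applying the thin-lens equation again with f_2 = 39 cm and d_o2 = 43.780 cm gives d_i2 = 357.176 cm.
m_2 = -(357.176)/(43.780) = -8.1584.
Total m = m_1 x m_2 = (0.4579)(-8.1584) = -3.7361.

-3.7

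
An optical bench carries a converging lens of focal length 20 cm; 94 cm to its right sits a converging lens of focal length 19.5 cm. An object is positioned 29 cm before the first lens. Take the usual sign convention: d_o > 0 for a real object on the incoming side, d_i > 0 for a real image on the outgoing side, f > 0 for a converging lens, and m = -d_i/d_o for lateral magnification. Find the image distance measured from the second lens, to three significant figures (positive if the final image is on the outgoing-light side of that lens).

57.3 cm

Lens 1: 1/d_i1 = 1/f_1 - 1/d_o1 = 1/20 - 1/29 = 0.01552 cm^-1, so d_i1 = 64.444 cm.
That image sits 29.556 cm in front of the second lens, so d_o2 = 29.556 cm.
Lens 2: 1/d_i2 = 1/f_2 - 1/d_o2 = 1/19.5 - 1/(29.556) = 0.01745 cm^-1, so d_i2 = 57.315 cm.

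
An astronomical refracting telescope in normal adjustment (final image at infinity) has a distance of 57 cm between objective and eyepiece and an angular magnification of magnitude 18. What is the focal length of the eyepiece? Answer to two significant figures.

3.0 cm

In normal adjustment the tube length equals f_obj + f_eye and |M| = f_obj/f_eye.
So f_obj = 18 f_eye and 18 f_eye + f_eye = 57 cm, giving f_eye = 57/19 = 3.000 cm and f_obj = 54.000 cm.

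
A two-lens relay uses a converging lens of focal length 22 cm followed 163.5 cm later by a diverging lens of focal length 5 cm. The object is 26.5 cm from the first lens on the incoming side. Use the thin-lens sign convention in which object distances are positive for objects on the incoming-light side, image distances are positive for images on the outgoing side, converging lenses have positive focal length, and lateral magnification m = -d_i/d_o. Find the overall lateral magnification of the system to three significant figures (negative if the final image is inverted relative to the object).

Lens 1: 1/d_i1 = 1/f_1 - 1/d_o1 = 1/22 - 1/26.5 = 0.00772 cm^-1, so d_i1 = 129.556 cm.
m_1 = -(129.556)/26.5 = -4.8889.
The intermediate image is 129.556 cm to the right of lens 1, so d_o2 = L - d_i1 = 163.5 - 129.556 = 33.944 cm.
Lens 2: 1/d_i2 = 1/f_2 - 1/d_o2 = 1/(-5) - 1/(33.944) = -0.22946 cm^-1, so d_i2 = -4.358 cm.
m_2 = -(-4.358)/(33.944) = 0.1284.
Total m = m_1 x m_2 = (-4.8889)(0.1284) = -0.6277.

-0.628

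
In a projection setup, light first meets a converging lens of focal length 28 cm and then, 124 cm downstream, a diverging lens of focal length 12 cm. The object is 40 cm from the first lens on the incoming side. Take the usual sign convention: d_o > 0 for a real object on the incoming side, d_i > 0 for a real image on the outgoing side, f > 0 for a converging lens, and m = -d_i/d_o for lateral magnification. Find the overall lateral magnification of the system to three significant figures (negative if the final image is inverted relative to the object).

First lens: d_i1 = 1/(1/28 - 1/40) = 93.333 cm.
m_1 = -(93.333)/40 = -2.3333.
The intermediate image is 93.333 cm to the right of lens 1, so d_o2 = L - d_i1 = 124 - 93.333 = 30.667 cm.
Second lens: d_i2 = 1/(1/(-12) - 1/(30.667)) = -8.625 cm.
m_2 = -(-8.625)/(30.667) = 0.2813.
Total m = m_1 x m_2 = (-2.3333)(0.2813) = -0.6563.

-0.656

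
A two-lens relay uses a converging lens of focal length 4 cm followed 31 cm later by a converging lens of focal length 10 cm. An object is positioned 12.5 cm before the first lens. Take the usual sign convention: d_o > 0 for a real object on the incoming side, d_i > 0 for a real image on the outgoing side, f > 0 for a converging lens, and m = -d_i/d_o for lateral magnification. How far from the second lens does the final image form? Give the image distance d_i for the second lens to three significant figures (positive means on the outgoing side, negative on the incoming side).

First lens: d_i1 = 1/(1/4 - 1/12.5) = 5.882 cm.
The intermediate image is 5.882 cm to the right of lens 1, so d_o2 = L - d_i1 = 31 - 5.882 = 25.118 cm.
Second lens: d_i2 = 1/(1/10 - 1/(25.118)) = 16.615 cm.

16.6 cm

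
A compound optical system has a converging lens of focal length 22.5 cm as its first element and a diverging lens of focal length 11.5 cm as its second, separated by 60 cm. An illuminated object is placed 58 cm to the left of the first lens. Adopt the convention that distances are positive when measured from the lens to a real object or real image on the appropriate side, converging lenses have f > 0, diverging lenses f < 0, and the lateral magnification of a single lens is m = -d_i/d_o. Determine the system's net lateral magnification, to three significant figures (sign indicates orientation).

-0.210

Lens 1: 1/d_i1 = 1/f_1 - 1/d_o1 = 1/22.5 - 1/58 = 0.02720 cm^-1, so d_i1 = 36.761 cm.
m_1 = -(36.761)/58 = -0.6338.
The intermediate image is 36.761 cm to the right of lens 1, so d_o2 = L - d_i1 = 60 - 36.761 = 23.239 cm.
Lens 2: 1/d_i2 = 1/f_2 - 1/d_o2 = 1/(-11.5) - 1/(23.239) = -0.12999 cm^-1, so d_i2 = -7.693 cm.
m_2 = -(-7.693)/(23.239) = 0.3310.
Total m = m_1 x m_2 = (-0.6338)(0.3310) = -0.2098.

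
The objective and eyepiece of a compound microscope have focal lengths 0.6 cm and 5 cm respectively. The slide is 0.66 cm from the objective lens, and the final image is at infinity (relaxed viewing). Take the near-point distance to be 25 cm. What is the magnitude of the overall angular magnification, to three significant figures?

Objective: 1/d_i = 1/f_obj - 1/d_o = 1/0.6 - 1/0.66 = 0.15152 cm^-1, so d_i = 6.600 cm.
m_obj = -d_i/d_o = -6.600/0.66 = -10.000.
Eyepiece angular magnification (image at infinity): M_eye = D/f_e = 25/5 = 5.000.
Overall M = m_obj x M_eye = (-10.000)(5.000) = -50.00.
|M| = 50.00.

50.0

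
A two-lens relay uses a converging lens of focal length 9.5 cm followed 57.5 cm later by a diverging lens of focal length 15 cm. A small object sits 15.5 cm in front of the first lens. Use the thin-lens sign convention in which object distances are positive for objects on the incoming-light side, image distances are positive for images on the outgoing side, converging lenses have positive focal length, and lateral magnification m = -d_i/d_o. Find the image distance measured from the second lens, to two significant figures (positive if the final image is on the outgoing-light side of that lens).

First lens: d_i1 = 1/(1/9.5 - 1/15.5) = 24.542 cm.
That image sits 32.958 cm in front of the second lens, so d_o2 = 32.958 cm.
Second lens: d_i2 = 1/(1/(-15) - 1/(32.958)) = -10.308 cm.

-10 cm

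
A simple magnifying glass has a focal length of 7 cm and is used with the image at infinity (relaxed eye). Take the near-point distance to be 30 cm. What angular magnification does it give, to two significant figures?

M = D/f = 30/7 = 4.286.

4.3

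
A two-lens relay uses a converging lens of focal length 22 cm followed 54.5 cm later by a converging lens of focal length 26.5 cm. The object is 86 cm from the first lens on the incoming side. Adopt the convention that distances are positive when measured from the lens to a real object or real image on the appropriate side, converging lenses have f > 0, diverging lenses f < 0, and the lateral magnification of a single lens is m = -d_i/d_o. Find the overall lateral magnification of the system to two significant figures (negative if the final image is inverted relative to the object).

-5.8

Lens 1: 1/d_i1 = 1/f_1 - 1/d_o1 = 1/22 - 1/86 = 0.03383 cm^-1, so d_i1 = 29.562 cm.
m_1 = -(29.562)/86 = -0.3438.
That image sits 24.938 cm in front of the second lens, so d_o2 = 24.938 cm.
Lens 2: 1/d_i2 = 1/f_2 - 1/d_o2 = 1/26.5 - 1/(24.938) = -0.00236 cm^-1, so d_i2 = -422.940 cm.
m_2 = -(-422.940)/(24.938) = 16.9600.
Total m = m_1 x m_2 = (-0.3438)(16.9600) = -5.8300.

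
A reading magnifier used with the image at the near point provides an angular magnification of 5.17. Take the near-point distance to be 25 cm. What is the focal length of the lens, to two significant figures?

6.0 cm

For the image at the near point, M = 1 + D/f.
f = D/(M - 1) = 25/(5.17 - 1) = 5.995 cm.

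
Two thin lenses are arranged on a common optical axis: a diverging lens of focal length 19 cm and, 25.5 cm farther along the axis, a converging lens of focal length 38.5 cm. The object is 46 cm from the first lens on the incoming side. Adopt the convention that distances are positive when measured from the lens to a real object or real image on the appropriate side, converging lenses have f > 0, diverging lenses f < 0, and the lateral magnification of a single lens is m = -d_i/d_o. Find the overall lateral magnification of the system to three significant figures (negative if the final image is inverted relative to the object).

-25.2

Lens 1: 1/d_i1 = 1/f_1 - 1/d_o1 = 1/(-19) - 1/46 = -0.07437 cm^-1, so d_i1 = -13.446 cm.
m_1 = -(-13.446)/46 = 0.2923.
With d_i1 < 0 the first image is virtual and lies on the object side; the object distance for lens 2 is d_o2 = 25.5 - (-13.446) = 38.946 cm.
Lens 2: 1/d_i2 = 1/f_2 - 1/d_o2 = 1/38.5 - 1/(38.946) = 0.00030 cm^-1, so d_i2 = 3360.784 cm.
m_2 = -(3360.784)/(38.946) = -86.2931.
Total m = m_1 x m_2 = (0.2923)(-86.2931) = -25.2241.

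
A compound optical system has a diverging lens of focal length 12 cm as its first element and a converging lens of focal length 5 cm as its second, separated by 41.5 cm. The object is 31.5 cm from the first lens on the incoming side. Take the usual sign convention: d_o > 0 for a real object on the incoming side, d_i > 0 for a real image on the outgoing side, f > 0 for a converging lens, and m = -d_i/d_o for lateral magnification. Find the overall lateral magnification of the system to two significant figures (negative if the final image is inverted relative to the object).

Applying the thin-lens equation to the first lens, 1/(-12) = 1/31.5 + 1/d_i1, which gives d_i1 = -8.690 cm.
Its lateral magnification is m_1 = -d_i1/d_o1 = -(-8.690)/31.5 = 0.2759.
With d_i1 < 0 the first image is virtual and lies on the object side; the object distance for lens 2 is d_o2 = 41.5 - (-8.690) = 50.190 cm.
Applying the thin-lens equation again with f_2 = 5 cm and d_o2 = 50.190 cm gives d_i2 = 5.553 cm.
m_2 = -(5.553)/(50.190) = -0.1106.
Total m = m_1 x m_2 = (0.2759)(-0.1106) = -0.0305.

-0.031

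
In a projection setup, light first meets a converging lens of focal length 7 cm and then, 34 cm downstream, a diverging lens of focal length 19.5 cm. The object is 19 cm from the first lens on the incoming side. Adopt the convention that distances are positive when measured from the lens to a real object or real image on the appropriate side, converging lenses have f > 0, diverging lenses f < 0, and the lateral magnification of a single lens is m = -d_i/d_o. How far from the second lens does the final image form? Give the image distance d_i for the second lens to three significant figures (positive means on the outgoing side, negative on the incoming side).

-10.5 cm

Applying the thin-lens equation to the first lens, 1/7 = 1/19 + 1/d_i1, which gives d_i1 = 11.083 cm.
The intermediate image is 11.083 cm to the right of lens 1, so d_o2 = L - d_i1 = 34 - 11.083 = 22.917 cm.
Applying the thin-lens equation again with f_2 = -19.5 cm and d_o2 = 22.917 cm gives d_i2 = -10.535 cm.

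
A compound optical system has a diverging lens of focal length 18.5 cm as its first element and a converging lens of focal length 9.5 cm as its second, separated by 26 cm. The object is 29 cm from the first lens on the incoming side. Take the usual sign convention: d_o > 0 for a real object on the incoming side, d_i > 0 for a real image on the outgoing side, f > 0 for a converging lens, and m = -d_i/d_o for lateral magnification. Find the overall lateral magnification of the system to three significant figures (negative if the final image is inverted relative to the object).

-0.133

Lens 1: 1/d_i1 = 1/f_1 - 1/d_o1 = 1/(-18.5) - 1/29 = -0.08854 cm^-1, so d_i1 = -11.295 cm.
m_1 = -(-11.295)/29 = 0.3895.
With d_i1 < 0 the first image is virtual and lies on the object side; the object distance for lens 2 is d_o2 = 26 - (-11.295) = 37.295 cm.
Lens 2: 1/d_i2 = 1/f_2 - 1/d_o2 = 1/9.5 - 1/(37.295) = 0.07845 cm^-1, so d_i2 = 12.747 cm.
m_2 = -(12.747)/(37.295) = -0.3418.
Total m = m_1 x m_2 = (0.3895)(-0.3418) = -0.1331.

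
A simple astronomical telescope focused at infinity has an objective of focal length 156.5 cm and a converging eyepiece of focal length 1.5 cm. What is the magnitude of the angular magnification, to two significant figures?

100

|M| = f_obj/|f_eye| = 156.5/1.5 = 104.333.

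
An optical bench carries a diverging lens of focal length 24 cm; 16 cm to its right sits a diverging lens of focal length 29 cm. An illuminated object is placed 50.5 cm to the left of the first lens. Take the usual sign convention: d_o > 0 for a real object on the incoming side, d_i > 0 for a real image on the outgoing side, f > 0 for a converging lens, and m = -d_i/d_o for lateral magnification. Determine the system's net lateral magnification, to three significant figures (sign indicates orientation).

0.152

Applying the thin-lens equation to the first lens, 1/(-24) = 1/50.5 + 1/d_i1, which gives d_i1 = -16.268 cm.
Its lateral magnification is m_1 = -d_i1/d_o1 = -(-16.268)/50.5 = 0.3221.
With d_i1 < 0 the first image is virtual and lies on the object side; the object distance for lens 2 is d_o2 = 16 - (-16.268) = 32.268 cm.
Applying the thin-lens equation again with f_2 = -29 cm and d_o2 = 32.268 cm gives d_i2 = -15.274 cm.
m_2 = -(-15.274)/(32.268) = 0.4733.
The system's lateral magnification is m_1 m_2 = (0.3221)(0.4733) = 0.1525.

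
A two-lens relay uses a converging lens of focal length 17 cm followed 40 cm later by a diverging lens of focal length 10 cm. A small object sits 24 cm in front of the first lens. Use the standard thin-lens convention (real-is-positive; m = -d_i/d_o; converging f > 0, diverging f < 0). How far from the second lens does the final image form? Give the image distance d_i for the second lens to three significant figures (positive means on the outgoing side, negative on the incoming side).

-22.1 cm

First lens: d_i1 = 1/(1/17 - 1/24) = 58.286 cm.
Since 58.286 cm > 40 cm, the first image lies past the second lens and serves as a virtual object: d_o2 = L - d_i1 = -18.286 cm.
Second lens: d_i2 = 1/(1/(-10) - 1/(-18.286)) = -22.069 cm.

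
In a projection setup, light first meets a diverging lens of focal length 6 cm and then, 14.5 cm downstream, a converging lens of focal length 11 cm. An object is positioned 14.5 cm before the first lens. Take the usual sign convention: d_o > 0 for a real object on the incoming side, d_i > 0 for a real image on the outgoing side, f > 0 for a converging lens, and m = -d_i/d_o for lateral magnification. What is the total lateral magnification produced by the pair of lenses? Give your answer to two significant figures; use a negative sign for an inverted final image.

First lens: d_i1 = 1/(1/(-6) - 1/14.5) = -4.244 cm.
m_1 = -(-4.244)/14.5 = 0.2927.
The intermediate image is virtual, 4.244 cm to the left of lens 1, so d_o2 = L - d_i1 = 14.5 - (-4.244) = 18.744 cm.
Second lens: d_i2 = 1/(1/11 - 1/(18.744)) = 26.625 cm.
m_2 = -(26.625)/(18.744) = -1.4205.
Total m = m_1 x m_2 = (0.2927)(-1.4205) = -0.4157.

-0.42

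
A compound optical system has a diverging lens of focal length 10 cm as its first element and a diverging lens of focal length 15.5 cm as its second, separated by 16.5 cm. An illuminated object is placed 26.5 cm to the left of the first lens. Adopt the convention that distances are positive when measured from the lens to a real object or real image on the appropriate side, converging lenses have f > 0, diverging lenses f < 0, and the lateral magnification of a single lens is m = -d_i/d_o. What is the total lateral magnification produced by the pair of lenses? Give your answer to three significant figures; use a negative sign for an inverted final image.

Applying the thin-lens equation to the first lens, 1/(-10) = 1/26.5 + 1/d_i1, which gives d_i1 = -7.260 cm.
Its lateral magnification is m_1 = -d_i1/d_o1 = -(-7.260)/26.5 = 0.2740.
The intermediate image is virtual, 7.260 cm to the left of lens 1, so d_o2 = L - d_i1 = 16.5 - (-7.260) = 23.760 cm.
Applying the thin-lens equation again with f_2 = -15.5 cm and d_o2 = 23.760 cm gives d_i2 = -9.381 cm.
m_2 = -(-9.381)/(23.760) = 0.3948.
Overall magnification: m = m_1 m_2 = 0.1082.

0.108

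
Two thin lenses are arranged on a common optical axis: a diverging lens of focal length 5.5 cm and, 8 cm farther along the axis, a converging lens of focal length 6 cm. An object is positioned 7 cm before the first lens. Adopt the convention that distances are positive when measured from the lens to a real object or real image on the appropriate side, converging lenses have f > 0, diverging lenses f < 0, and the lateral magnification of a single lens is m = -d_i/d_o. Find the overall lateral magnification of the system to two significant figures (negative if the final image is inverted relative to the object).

-0.52

First lens: d_i1 = 1/(1/(-5.5) - 1/7) = -3.080 cm.
m_1 = -(-3.080)/7 = 0.4400.
With d_i1 < 0 the first image is virtual and lies on the object side; the object distance for lens 2 is d_o2 = 8 - (-3.080) = 11.080 cm.
Second lens: d_i2 = 1/(1/6 - 1/(11.080)) = 13.087 cm.
m_2 = -(13.087)/(11.080) = -1.1811.
Total m = m_1 x m_2 = (0.4400)(-1.1811) = -0.5197.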